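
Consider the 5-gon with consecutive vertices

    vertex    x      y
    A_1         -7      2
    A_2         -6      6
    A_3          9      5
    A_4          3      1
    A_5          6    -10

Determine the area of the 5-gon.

107

A_1→A_2: (-7)(6) − (-6)(2) = -30
A_2→A_3: (-6)(5) − (9)(6) = -84
A_3→A_4: (9)(1) − (3)(5) = -6
A_4→A_5: (3)(-10) − (6)(1) = -36
A_5→A_1: (6)(2) − (-7)(-10) = -58
Σ = -214
Area = |Σ|/2 = 107.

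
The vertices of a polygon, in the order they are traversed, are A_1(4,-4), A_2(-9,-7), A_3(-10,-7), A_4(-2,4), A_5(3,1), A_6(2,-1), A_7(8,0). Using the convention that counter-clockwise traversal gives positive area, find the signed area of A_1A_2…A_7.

Cross-terms: -64, -7, -54, -14, -5, 8, -32  ⇒  Σ = -168
Signed area = Σ/2 = -84 (negative ⇒ clockwise traversal).

-84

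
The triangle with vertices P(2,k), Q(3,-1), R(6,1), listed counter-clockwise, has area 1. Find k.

-1

Write out the shoelace sum; only the two edges meeting at P involve k:
2·Area = [(6·k − 2·1) + (2·(-1) − 3·k)] + 9
       = 3·k + 5 = 2
⇒ k = -1.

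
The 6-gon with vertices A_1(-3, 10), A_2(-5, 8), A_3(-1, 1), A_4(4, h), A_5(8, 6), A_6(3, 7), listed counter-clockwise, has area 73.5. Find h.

-1

The doubled signed area Σ (x_i y_{i+1} − x_{i+1} y_i) is linear in h.
With h=0 it equals 138; the coefficient of h is -9 (from the two edges through A_4).
So -9·h + 138 = 2·73.5 = 147 ⇒ h = -1.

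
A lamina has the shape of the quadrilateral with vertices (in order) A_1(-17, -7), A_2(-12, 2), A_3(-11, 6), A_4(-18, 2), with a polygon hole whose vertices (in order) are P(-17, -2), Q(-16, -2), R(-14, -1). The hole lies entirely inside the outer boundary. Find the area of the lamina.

Outer boundary:
Cross-terms: -118, -50, 86, 160  ⇒  Σ = 78
Area = |Σ|/2 = 39.
Hole:
Cross-terms: 2, -12, 11  ⇒  Σ = 1
Area = |Σ|/2 = 0.5.
Net area = 39 − 0.5 = 38.5.

38.5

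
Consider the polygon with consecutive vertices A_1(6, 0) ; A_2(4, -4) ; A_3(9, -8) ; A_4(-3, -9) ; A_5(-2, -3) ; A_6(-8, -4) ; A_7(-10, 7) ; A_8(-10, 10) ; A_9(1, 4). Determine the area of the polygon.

Apply the shoelace formula: 2A = Σ (x_i·y_{i+1} − x_{i+1}·y_i), indices taken mod 9.
A_1→A_2: (6)(-4) − (4)(0) = -24
A_2→A_3: (4)(-8) − (9)(-4) = 4
A_3→A_4: (9)(-9) − (-3)(-8) = -105
A_4→A_5: (-3)(-3) − (-2)(-9) = -9
A_5→A_6: (-2)(-4) − (-8)(-3) = -16
A_6→A_7: (-8)(7) − (-10)(-4) = -96
A_7→A_8: (-10)(10) − (-10)(7) = -30
A_8→A_9: (-10)(4) − (1)(10) = -50
A_9→A_1: (1)(0) − (6)(4) = -24
Σ = -350
Area = |Σ|/2 = 175.

175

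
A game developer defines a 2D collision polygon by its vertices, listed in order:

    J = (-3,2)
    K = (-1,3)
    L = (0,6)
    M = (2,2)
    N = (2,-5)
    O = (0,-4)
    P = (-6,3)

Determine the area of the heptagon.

Apply Gauss's area formula: 2A = Σ (x_i·y_{i+1} − x_{i+1}·y_i), indices taken mod 7.
Σ = (-7) + (-6) + (-12) + (-14) + (-8) + (-24) + (-3) = -74
Area = |Σ|/2 = 37.

37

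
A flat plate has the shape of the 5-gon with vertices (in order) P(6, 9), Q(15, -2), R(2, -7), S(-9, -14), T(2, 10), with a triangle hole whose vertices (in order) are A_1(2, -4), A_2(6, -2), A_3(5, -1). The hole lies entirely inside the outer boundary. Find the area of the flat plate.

Outer boundary:
Apply the shoelace (surveyor's) formula: 2A = Σ (x_i·y_{i+1} − x_{i+1}·y_i), indices taken mod 5.
Σ = (-147) + (-101) + (-91) + (-62) + (-42) = -443
Area = |Σ|/2 = 221.5.
Hole:
Σ = (20) + (4) + (-18) = 6
Area = |Σ|/2 = 3.
Net area = 221.5 − 3 = 218.5.

218.5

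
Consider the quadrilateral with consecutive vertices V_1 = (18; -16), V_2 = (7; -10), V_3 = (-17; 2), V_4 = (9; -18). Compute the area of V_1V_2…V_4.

Apply Gauss's area formula: 2A = Σ (x_i·y_{i+1} − x_{i+1}·y_i), indices taken mod 4.
Σ = (-68) + (-156) + (288) + (180) = 244
Area = |Σ|/2 = 122.

122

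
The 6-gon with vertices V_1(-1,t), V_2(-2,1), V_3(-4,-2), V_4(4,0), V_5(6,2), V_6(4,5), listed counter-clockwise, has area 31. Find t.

2

Write out the shoelace sum; only the two edges meeting at V_1 involve t:
2·Area = [(4·t − (-1)·5) + ((-1)·1 − (-2)·t)] + 46
       = 6·t + 50 = 62
⇒ t = 2.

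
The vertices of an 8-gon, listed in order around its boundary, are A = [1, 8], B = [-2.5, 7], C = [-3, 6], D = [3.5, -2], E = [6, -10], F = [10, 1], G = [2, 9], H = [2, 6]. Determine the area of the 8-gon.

Apply Gauss's area formula: 2A = Σ (x_i·y_{i+1} − x_{i+1}·y_i), indices taken mod 8.
A→B: (1)(7) − (-2.5)(8) = 27
B→C: (-2.5)(6) − (-3)(7) = 6
C→D: (-3)(-2) − (3.5)(6) = -15
D→E: (3.5)(-10) − (6)(-2) = -23
E→F: (6)(1) − (10)(-10) = 106
F→G: (10)(9) − (2)(1) = 88
G→H: (2)(6) − (2)(9) = -6
H→A: (2)(8) − (1)(6) = 10
Σ = 193
Area = |Σ|/2 = 96.5.

96.5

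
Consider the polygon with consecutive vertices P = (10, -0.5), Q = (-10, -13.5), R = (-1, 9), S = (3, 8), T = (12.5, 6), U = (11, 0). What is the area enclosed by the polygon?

216

Apply the shoelace formula: 2A = Σ (x_i·y_{i+1} − x_{i+1}·y_i), indices taken mod 6.
Σ = (-140) + (-103.5) + (-35) + (-82) + (-66) + (-5.5) = -432
Area = |Σ|/2 = 216.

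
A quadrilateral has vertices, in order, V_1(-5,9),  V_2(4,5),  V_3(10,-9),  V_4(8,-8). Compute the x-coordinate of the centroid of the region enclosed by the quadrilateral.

Apply the shoelace formula. First the cross-terms c_i = x_i·y_{i+1} − x_{i+1}·y_i:
  -61, -86, -8, 32  ⇒  2A = -123, A = -61.5.
Then Σ (x_i + x_{i+1})·c_i = -1191, so x̄ = -1191 / (6·(-61.5)) = 397/123.

397/123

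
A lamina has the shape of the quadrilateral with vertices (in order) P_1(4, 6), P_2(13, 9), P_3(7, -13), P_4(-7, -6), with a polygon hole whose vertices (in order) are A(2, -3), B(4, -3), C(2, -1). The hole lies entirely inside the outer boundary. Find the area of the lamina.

Outer boundary:
Σ = (-42) + (-232) + (-133) + (-18) = -425
Area = |Σ|/2 = 212.5.
Hole:
Apply the shoelace formula: 2A = Σ (x_i·y_{i+1} − x_{i+1}·y_i), indices taken mod 3.
Σ = (6) + (2) + (-4) = 4
Area = |Σ|/2 = 2.
Net area = 212.5 − 2 = 210.5.

210.5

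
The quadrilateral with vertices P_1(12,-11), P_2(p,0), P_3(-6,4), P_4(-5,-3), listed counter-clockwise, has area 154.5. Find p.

Write out the shoelace sum; only the two edges meeting at P_2 involve p:
2·Area = [(12·0 − p·(-11)) + (p·4 − (-6)·0)] + 129
       = 15·p + 129 = 309
⇒ p = 12.

12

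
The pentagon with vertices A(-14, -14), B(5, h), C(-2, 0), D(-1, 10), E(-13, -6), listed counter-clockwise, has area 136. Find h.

Write out the shoelace sum; only the two edges meeting at B involve h:
2·Area = [((-14)·h − 5·(-14)) + (5·0 − (-2)·h)] + 214
       = -12·h + 284 = 272
⇒ h = 1.

1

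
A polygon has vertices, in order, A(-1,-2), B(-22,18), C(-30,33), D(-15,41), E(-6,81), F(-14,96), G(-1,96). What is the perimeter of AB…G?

232

|AB| = √((-21)² + (20)²) = √841 = 29
|BC| = √((-8)² + (15)²) = √289 = 17
|CD| = √((15)² + (8)²) = √289 = 17
|DE| = √((9)² + (40)²) = √1681 = 41
|EF| = √((-8)² + (15)²) = √289 = 17
|FG| = √((13)² + (0)²) = √169 = 13
|GA| = √((0)² + (-98)²) = √9604 = 98
Perimeter = 29 + 17 + 17 + 41 + 17 + 13 + 98 = 232.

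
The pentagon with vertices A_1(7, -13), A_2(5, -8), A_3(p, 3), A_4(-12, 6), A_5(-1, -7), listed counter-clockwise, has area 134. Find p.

Write out the shoelace sum; only the two edges meeting at A_3 involve p:
2·Area = [(5·3 − p·(-8)) + (p·6 − (-12)·3)] + 161
       = 14·p + 212 = 268
⇒ p = 4.

4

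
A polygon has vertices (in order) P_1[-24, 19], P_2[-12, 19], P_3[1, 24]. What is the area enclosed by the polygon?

Σ = (-228) + (-307) + (595) = 60
Area = |Σ|/2 = 30.

30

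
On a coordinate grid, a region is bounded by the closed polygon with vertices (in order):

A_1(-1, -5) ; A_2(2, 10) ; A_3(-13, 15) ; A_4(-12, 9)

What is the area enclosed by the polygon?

Σ = (0) + (160) + (63) + (69) = 292
Area = |Σ|/2 = 146.

146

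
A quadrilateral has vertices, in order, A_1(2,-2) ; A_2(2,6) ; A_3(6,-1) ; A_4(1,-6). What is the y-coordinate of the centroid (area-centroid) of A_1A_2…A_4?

Apply the shoelace formula. First the cross-terms c_i = x_i·y_{i+1} − x_{i+1}·y_i:
  16, -38, -35, 10  ⇒  2A = -47, A = -23.5.
Then Σ (y_i + y_{i+1})·c_i = 39, so ȳ = 39 / (6·(-23.5)) = -13/47.

-13/47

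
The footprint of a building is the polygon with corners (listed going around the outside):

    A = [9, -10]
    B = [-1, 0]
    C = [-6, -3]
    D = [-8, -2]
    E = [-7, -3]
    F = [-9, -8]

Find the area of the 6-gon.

Apply Gauss's area formula: 2A = Σ (x_i·y_{i+1} − x_{i+1}·y_i), indices taken mod 6.
Σ = (-10) + (3) + (-12) + (10) + (29) + (162) = 182
Area = |Σ|/2 = 91.

91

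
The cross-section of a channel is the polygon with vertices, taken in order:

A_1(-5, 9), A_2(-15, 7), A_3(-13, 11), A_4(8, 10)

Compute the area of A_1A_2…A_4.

35

Cross-terms: 100, -74, -218, 122  ⇒  Σ = -70
Area = |Σ|/2 = 35.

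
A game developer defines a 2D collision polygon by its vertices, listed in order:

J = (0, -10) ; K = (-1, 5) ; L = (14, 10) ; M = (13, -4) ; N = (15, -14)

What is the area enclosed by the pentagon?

274

Apply the shoelace (surveyor's) formula: 2A = Σ (x_i·y_{i+1} − x_{i+1}·y_i), indices taken mod 5.
Cross-terms: -10, -80, -186, -122, -150  ⇒  Σ = -548
Area = |Σ|/2 = 274.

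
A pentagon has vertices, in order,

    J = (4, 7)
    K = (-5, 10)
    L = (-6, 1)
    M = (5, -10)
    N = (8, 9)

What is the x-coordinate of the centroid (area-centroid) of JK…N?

Apply the shoelace formula. First the cross-terms c_i = x_i·y_{i+1} − x_{i+1}·y_i:
  75, 55, 55, 125, 20  ⇒  2A = 330, A = 165.
Then Σ (x_i + x_{i+1})·c_i = 1130, so x̄ = 1130 / (6·165) = 113/99.

113/99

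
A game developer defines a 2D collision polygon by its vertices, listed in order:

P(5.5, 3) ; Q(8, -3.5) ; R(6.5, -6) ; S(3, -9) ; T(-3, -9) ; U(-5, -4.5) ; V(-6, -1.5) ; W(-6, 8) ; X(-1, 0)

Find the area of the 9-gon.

133

Apply the shoelace (surveyor's) formula: 2A = Σ (x_i·y_{i+1} − x_{i+1}·y_i), indices taken mod 9.
P→Q: (5.5)(-3.5) − (8)(3) = -43.25
Q→R: (8)(-6) − (6.5)(-3.5) = -25.25
R→S: (6.5)(-9) − (3)(-6) = -40.5
S→T: (3)(-9) − (-3)(-9) = -54
T→U: (-3)(-4.5) − (-5)(-9) = -31.5
U→V: (-5)(-1.5) − (-6)(-4.5) = -19.5
V→W: (-6)(8) − (-6)(-1.5) = -57
W→X: (-6)(0) − (-1)(8) = 8
X→P: (-1)(3) − (5.5)(0) = -3
Σ = -266
Area = |Σ|/2 = 133.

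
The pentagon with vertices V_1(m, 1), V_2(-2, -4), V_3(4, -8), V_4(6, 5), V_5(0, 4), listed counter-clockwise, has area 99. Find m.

The doubled signed area Σ (x_i y_{i+1} − x_{i+1} y_i) is linear in m.
With m=0 it equals 126; the coefficient of m is -8 (from the two edges through V_1).
So -8·m + 126 = 2·99 = 198 ⇒ m = -9.

-9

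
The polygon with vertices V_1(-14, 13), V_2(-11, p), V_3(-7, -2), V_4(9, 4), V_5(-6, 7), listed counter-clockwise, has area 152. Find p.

Write out the shoelace sum; only the two edges meeting at V_2 involve p:
2·Area = [((-14)·p − (-11)·13) + ((-11)·(-2) − (-7)·p)] + 97
       = -7·p + 262 = 304
⇒ p = -6.

-6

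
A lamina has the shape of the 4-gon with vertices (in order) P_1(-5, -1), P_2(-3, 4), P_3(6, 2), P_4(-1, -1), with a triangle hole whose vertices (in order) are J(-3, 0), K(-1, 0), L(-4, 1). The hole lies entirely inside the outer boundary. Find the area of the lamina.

Outer boundary:
Apply the shoelace formula: 2A = Σ (x_i·y_{i+1} − x_{i+1}·y_i), indices taken mod 4.
P_1→P_2: (-5)(4) − (-3)(-1) = -23
P_2→P_3: (-3)(2) − (6)(4) = -30
P_3→P_4: (6)(-1) − (-1)(2) = -4
P_4→P_1: (-1)(-1) − (-5)(-1) = -4
Σ = -61
Area = |Σ|/2 = 30.5.
Hole:
J→K: (-3)(0) − (-1)(0) = 0
K→L: (-1)(1) − (-4)(0) = -1
L→J: (-4)(0) − (-3)(1) = 3
Σ = 2
Area = |Σ|/2 = 1.
Net area = 30.5 − 1 = 29.5.

29.5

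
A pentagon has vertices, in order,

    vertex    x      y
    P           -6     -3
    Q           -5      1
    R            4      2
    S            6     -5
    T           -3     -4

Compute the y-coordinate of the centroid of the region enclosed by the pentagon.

-184/121

Apply the surveyor's formula. First the cross-terms c_i = x_i·y_{i+1} − x_{i+1}·y_i:
  -21, -14, -32, -39, -15  ⇒  2A = -121, A = -60.5.
Then Σ (y_i + y_{i+1})·c_i = 552, so ȳ = 552 / (6·(-60.5)) = -184/121.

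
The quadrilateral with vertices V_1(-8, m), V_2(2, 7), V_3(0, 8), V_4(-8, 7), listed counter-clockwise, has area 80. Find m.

The doubled signed area Σ (x_i y_{i+1} − x_{i+1} y_i) is linear in m.
With m=0 it equals 80; the coefficient of m is -10 (from the two edges through V_1).
So -10·m + 80 = 2·80 = 160 ⇒ m = -8.

-8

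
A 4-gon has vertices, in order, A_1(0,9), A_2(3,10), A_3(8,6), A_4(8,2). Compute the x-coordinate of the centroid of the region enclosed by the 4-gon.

Apply the shoelace formula. First the cross-terms c_i = x_i·y_{i+1} − x_{i+1}·y_i:
  -27, -62, -32, 72  ⇒  2A = -49, A = -24.5.
Then Σ (x_i + x_{i+1})·c_i = -699, so x̄ = -699 / (6·(-24.5)) = 233/49.

233/49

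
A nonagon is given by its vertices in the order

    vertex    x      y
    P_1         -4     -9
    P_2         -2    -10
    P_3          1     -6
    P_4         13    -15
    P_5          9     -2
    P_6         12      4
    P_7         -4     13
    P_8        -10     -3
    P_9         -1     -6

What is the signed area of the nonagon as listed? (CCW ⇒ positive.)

316

Apply the surveyor's formula: 2A = Σ (x_i·y_{i+1} − x_{i+1}·y_i), indices taken mod 9.
Cross-terms: 22, 22, 63, 109, 60, 172, 142, 57, -15  ⇒  Σ = 632
Signed area = Σ/2 = 316 (positive ⇒ counter-clockwise traversal).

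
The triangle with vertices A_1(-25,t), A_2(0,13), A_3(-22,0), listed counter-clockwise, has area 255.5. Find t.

The doubled signed area Σ (x_i y_{i+1} − x_{i+1} y_i) is linear in t.
With t=0 it equals -39; the coefficient of t is -22 (from the two edges through A_1).
So -22·t + -39 = 2·255.5 = 511 ⇒ t = -25.

-25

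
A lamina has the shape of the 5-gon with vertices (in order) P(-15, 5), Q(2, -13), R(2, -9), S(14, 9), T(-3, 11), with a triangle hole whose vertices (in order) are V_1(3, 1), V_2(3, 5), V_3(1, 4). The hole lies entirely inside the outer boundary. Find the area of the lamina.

Outer boundary:
Cross-terms: 185, 8, 144, 181, 150  ⇒  Σ = 668
Area = |Σ|/2 = 334.
Hole:
Apply Gauss's area formula: 2A = Σ (x_i·y_{i+1} − x_{i+1}·y_i), indices taken mod 3.
V_1→V_2: (3)(5) − (3)(1) = 12
V_2→V_3: (3)(4) − (1)(5) = 7
V_3→V_1: (1)(1) − (3)(4) = -11
Σ = 8
Area = |Σ|/2 = 4.
Net area = 334 − 4 = 330.

330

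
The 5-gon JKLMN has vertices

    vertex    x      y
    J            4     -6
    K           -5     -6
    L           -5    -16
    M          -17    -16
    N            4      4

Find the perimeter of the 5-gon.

|JK| = √((-9)² + (0)²) = √81 = 9
|KL| = √((0)² + (-10)²) = √100 = 10
|LM| = √((-12)² + (0)²) = √144 = 12
|MN| = √((21)² + (20)²) = √841 = 29
|NJ| = √((0)² + (-10)²) = √100 = 10
Perimeter = 9 + 10 + 12 + 29 + 10 = 70.

70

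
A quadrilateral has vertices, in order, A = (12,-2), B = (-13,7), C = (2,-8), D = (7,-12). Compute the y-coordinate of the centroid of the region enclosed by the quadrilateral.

-226/93

Apply the shoelace (surveyor's) formula. First the cross-terms c_i = x_i·y_{i+1} − x_{i+1}·y_i:
  58, 90, 32, 130  ⇒  2A = 310, A = 155.
Then Σ (y_i + y_{i+1})·c_i = -2260, so ȳ = -2260 / (6·155) = -226/93.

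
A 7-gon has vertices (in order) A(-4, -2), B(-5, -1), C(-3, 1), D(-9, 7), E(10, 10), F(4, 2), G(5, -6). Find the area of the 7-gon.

137

Σ = (-6) + (-8) + (-12) + (-160) + (-20) + (-34) + (-34) = -274
Area = |Σ|/2 = 137.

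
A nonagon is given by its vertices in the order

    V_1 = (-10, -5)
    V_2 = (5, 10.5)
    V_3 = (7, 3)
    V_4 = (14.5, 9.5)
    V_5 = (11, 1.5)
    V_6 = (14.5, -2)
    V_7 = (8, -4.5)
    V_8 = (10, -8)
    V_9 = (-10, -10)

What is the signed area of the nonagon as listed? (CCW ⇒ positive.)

Apply the shoelace formula: 2A = Σ (x_i·y_{i+1} − x_{i+1}·y_i), indices taken mod 9.
Cross-terms: -80, -58.5, 23, -82.75, -43.75, -49.25, -19, -180, -50  ⇒  Σ = -540.25
Signed area = Σ/2 = -270.125 (negative ⇒ clockwise traversal).

-270.125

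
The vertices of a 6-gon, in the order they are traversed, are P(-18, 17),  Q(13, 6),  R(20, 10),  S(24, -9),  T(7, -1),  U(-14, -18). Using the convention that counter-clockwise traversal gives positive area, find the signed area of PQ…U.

-701

Σ = (-329) + (10) + (-420) + (39) + (-140) + (-562) = -1402
Signed area = Σ/2 = -701 (negative ⇒ clockwise traversal).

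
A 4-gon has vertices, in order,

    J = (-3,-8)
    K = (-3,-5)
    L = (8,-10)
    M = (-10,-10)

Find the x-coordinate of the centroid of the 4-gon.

Apply the surveyor's formula. First the cross-terms c_i = x_i·y_{i+1} − x_{i+1}·y_i:
  -9, 70, -180, 50  ⇒  2A = -69, A = -34.5.
Then Σ (x_i + x_{i+1})·c_i = 114, so x̄ = 114 / (6·(-34.5)) = -38/69.

-38/69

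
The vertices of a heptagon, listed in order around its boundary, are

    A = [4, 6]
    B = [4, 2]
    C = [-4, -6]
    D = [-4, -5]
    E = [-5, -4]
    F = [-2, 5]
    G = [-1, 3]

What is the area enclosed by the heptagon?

A→B: (4)(2) − (4)(6) = -16
B→C: (4)(-6) − (-4)(2) = -16
C→D: (-4)(-5) − (-4)(-6) = -4
D→E: (-4)(-4) − (-5)(-5) = -9
E→F: (-5)(5) − (-2)(-4) = -33
F→G: (-2)(3) − (-1)(5) = -1
G→A: (-1)(6) − (4)(3) = -18
Σ = -97
Area = |Σ|/2 = 48.5.

48.5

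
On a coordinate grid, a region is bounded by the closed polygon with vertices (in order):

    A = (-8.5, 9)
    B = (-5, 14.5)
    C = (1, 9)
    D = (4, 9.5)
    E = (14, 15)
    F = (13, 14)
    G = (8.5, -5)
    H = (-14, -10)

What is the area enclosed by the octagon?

A→B: (-8.5)(14.5) − (-5)(9) = -78.25
B→C: (-5)(9) − (1)(14.5) = -59.5
C→D: (1)(9.5) − (4)(9) = -26.5
D→E: (4)(15) − (14)(9.5) = -73
E→F: (14)(14) − (13)(15) = 1
F→G: (13)(-5) − (8.5)(14) = -184
G→H: (8.5)(-10) − (-14)(-5) = -155
H→A: (-14)(9) − (-8.5)(-10) = -211
Σ = -786.25
Area = |Σ|/2 = 393.125.

393.125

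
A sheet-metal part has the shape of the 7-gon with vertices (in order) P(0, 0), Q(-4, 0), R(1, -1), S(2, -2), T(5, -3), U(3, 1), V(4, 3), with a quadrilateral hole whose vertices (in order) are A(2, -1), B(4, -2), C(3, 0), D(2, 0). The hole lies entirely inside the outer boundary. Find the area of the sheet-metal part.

Outer boundary:
Σ = (0) + (4) + (0) + (4) + (14) + (5) + (0) = 27
Area = |Σ|/2 = 13.5.
Hole:
A→B: (2)(-2) − (4)(-1) = 0
B→C: (4)(0) − (3)(-2) = 6
C→D: (3)(0) − (2)(0) = 0
D→A: (2)(-1) − (2)(0) = -2
Σ = 4
Area = |Σ|/2 = 2.
Net area = 13.5 − 2 = 11.5.

11.5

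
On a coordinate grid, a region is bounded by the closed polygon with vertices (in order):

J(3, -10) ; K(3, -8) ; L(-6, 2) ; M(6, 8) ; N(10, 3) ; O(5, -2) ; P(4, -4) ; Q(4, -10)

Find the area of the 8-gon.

119.5

J→K: (3)(-8) − (3)(-10) = 6
K→L: (3)(2) − (-6)(-8) = -42
L→M: (-6)(8) − (6)(2) = -60
M→N: (6)(3) − (10)(8) = -62
N→O: (10)(-2) − (5)(3) = -35
O→P: (5)(-4) − (4)(-2) = -12
P→Q: (4)(-10) − (4)(-4) = -24
Q→J: (4)(-10) − (3)(-10) = -10
Σ = -239
Area = |Σ|/2 = 119.5.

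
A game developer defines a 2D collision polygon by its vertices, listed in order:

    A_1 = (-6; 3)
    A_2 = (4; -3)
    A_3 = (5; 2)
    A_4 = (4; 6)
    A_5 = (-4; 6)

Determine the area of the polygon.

61.5

A_1→A_2: (-6)(-3) − (4)(3) = 6
A_2→A_3: (4)(2) − (5)(-3) = 23
A_3→A_4: (5)(6) − (4)(2) = 22
A_4→A_5: (4)(6) − (-4)(6) = 48
A_5→A_1: (-4)(3) − (-6)(6) = 24
Σ = 123
Area = |Σ|/2 = 61.5.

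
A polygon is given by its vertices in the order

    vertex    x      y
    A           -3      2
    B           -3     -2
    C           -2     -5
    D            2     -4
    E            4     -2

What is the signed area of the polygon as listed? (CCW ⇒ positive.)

Cross-terms: 12, 11, 18, 12, 2  ⇒  Σ = 55
Signed area = Σ/2 = 27.5 (positive ⇒ counter-clockwise traversal).

27.5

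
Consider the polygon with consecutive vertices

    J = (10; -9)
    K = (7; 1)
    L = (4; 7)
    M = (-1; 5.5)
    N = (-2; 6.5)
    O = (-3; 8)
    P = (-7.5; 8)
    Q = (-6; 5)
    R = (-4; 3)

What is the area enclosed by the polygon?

Apply the surveyor's formula: 2A = Σ (x_i·y_{i+1} − x_{i+1}·y_i), indices taken mod 9.
J→K: (10)(1) − (7)(-9) = 73
K→L: (7)(7) − (4)(1) = 45
L→M: (4)(5.5) − (-1)(7) = 29
M→N: (-1)(6.5) − (-2)(5.5) = 4.5
N→O: (-2)(8) − (-3)(6.5) = 3.5
O→P: (-3)(8) − (-7.5)(8) = 36
P→Q: (-7.5)(5) − (-6)(8) = 10.5
Q→R: (-6)(3) − (-4)(5) = 2
R→J: (-4)(-9) − (10)(3) = 6
Σ = 209.5
Area = |Σ|/2 = 104.75.

104.75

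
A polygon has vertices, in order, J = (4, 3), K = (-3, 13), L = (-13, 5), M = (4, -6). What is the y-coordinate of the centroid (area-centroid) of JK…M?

398/103

Apply the surveyor's formula. First the cross-terms c_i = x_i·y_{i+1} − x_{i+1}·y_i:
  61, 154, 58, 36  ⇒  2A = 309, A = 154.5.
Then Σ (y_i + y_{i+1})·c_i = 3582, so ȳ = 3582 / (6·154.5) = 398/103.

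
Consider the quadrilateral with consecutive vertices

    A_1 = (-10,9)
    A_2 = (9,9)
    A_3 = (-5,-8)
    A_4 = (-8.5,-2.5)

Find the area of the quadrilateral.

177.5

Apply the surveyor's formula: 2A = Σ (x_i·y_{i+1} − x_{i+1}·y_i), indices taken mod 4.
Cross-terms: -171, -27, -55.5, -101.5  ⇒  Σ = -355
Area = |Σ|/2 = 177.5.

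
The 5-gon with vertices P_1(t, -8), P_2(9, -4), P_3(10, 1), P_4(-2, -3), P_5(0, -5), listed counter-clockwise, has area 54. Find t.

5

Write out the shoelace sum; only the two edges meeting at P_1 involve t:
2·Area = [(0·(-8) − t·(-5)) + (t·(-4) − 9·(-8))] + 31
       = 1·t + 103 = 108
⇒ t = 5.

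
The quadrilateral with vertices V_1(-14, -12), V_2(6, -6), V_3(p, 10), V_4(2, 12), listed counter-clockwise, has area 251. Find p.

9

The doubled signed area Σ (x_i y_{i+1} − x_{i+1} y_i) is linear in p.
With p=0 it equals 340; the coefficient of p is 18 (from the two edges through V_3).
So 18·p + 340 = 2·251 = 502 ⇒ p = 9.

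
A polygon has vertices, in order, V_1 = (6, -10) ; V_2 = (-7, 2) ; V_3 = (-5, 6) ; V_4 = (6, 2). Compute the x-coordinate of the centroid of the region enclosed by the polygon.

Apply the surveyor's formula. First the cross-terms c_i = x_i·y_{i+1} − x_{i+1}·y_i:
  -58, -32, -46, -72  ⇒  2A = -208, A = -104.
Then Σ (x_i + x_{i+1})·c_i = -468, so x̄ = -468 / (6·(-104)) = 0.75.

0.75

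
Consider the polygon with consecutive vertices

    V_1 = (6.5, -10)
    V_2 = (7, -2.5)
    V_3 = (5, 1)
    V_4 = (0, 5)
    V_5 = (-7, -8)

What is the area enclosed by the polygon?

127.625

Apply the shoelace (surveyor's) formula: 2A = Σ (x_i·y_{i+1} − x_{i+1}·y_i), indices taken mod 5.
Σ = (53.75) + (19.5) + (25) + (35) + (122) = 255.25
Area = |Σ|/2 = 127.625.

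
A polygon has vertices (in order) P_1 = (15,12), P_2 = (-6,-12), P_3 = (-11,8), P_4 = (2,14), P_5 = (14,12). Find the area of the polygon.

321

Apply Gauss's area formula: 2A = Σ (x_i·y_{i+1} − x_{i+1}·y_i), indices taken mod 5.
Σ = (-108) + (-180) + (-170) + (-172) + (-12) = -642
Area = |Σ|/2 = 321.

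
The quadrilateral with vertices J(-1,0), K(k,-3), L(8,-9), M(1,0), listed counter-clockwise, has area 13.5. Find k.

1

The doubled signed area Σ (x_i y_{i+1} − x_{i+1} y_i) is linear in k.
With k=0 it equals 36; the coefficient of k is -9 (from the two edges through K).
So -9·k + 36 = 2·13.5 = 27 ⇒ k = 1.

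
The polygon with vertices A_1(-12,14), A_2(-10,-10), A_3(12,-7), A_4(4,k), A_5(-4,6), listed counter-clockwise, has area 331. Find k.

Write out the shoelace sum; only the two edges meeting at A_4 involve k:
2·Area = [(12·k − 4·(-7)) + (4·6 − (-4)·k)] + 466
       = 16·k + 518 = 662
⇒ k = 9.

9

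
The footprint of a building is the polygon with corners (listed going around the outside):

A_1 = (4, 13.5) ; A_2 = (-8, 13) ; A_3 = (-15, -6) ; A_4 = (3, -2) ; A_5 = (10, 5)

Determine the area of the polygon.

Apply Gauss's area formula: 2A = Σ (x_i·y_{i+1} − x_{i+1}·y_i), indices taken mod 5.
Σ = (160) + (243) + (48) + (35) + (115) = 601
Area = |Σ|/2 = 300.5.

300.5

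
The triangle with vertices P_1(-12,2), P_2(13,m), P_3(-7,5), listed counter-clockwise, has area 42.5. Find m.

Write out the shoelace sum; only the two edges meeting at P_2 involve m:
2·Area = [((-12)·m − 13·2) + (13·5 − (-7)·m)] + 46
       = -5·m + 85 = 85
⇒ m = 0.

0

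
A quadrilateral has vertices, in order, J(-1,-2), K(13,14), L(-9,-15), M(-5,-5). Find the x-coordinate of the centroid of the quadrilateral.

-43/41

Apply the shoelace formula. First the cross-terms c_i = x_i·y_{i+1} − x_{i+1}·y_i:
  12, -69, -30, 5  ⇒  2A = -82, A = -41.
Then Σ (x_i + x_{i+1})·c_i = 258, so x̄ = 258 / (6·(-41)) = -43/41.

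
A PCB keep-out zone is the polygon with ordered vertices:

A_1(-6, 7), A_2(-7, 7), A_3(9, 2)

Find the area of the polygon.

Σ = (7) + (-77) + (75) = 5
Area = |Σ|/2 = 2.5.

2.5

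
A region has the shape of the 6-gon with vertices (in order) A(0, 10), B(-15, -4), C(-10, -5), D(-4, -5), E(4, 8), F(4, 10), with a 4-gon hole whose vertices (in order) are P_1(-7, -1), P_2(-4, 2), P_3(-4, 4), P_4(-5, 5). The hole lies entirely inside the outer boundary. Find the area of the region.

118.5

Outer boundary:
Σ = (150) + (35) + (30) + (-12) + (8) + (40) = 251
Area = |Σ|/2 = 125.5.
Hole:
Apply Gauss's area formula: 2A = Σ (x_i·y_{i+1} − x_{i+1}·y_i), indices taken mod 4.
Σ = (-18) + (-8) + (0) + (40) = 14
Area = |Σ|/2 = 7.
Net area = 125.5 − 7 = 118.5.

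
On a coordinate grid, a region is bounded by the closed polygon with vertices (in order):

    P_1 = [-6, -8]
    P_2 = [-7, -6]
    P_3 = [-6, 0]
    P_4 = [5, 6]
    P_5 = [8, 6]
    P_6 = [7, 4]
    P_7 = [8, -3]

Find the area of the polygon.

Apply the shoelace (surveyor's) formula: 2A = Σ (x_i·y_{i+1} − x_{i+1}·y_i), indices taken mod 7.
Cross-terms: -20, -36, -36, -18, -10, -53, -82  ⇒  Σ = -255
Area = |Σ|/2 = 127.5.

127.5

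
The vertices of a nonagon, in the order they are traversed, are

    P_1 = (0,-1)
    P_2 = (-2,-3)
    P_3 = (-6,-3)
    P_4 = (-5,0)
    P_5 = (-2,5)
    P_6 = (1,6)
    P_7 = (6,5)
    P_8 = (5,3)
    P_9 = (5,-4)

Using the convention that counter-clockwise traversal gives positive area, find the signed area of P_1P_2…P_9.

-74.5

Apply the surveyor's formula: 2A = Σ (x_i·y_{i+1} − x_{i+1}·y_i), indices taken mod 9.
Cross-terms: -2, -12, -15, -25, -17, -31, -7, -35, -5  ⇒  Σ = -149
Signed area = Σ/2 = -74.5 (negative ⇒ clockwise traversal).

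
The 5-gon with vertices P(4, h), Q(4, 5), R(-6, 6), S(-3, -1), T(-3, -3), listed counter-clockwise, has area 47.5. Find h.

3

The doubled signed area Σ (x_i y_{i+1} − x_{i+1} y_i) is linear in h.
With h=0 it equals 116; the coefficient of h is -7 (from the two edges through P).
So -7·h + 116 = 2·47.5 = 95 ⇒ h = 3.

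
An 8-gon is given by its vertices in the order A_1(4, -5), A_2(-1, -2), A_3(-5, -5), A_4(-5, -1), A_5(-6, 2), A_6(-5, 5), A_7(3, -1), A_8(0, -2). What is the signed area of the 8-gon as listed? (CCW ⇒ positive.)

-41

Cross-terms: -13, -5, -20, -16, -20, -10, -6, 8  ⇒  Σ = -82
Signed area = Σ/2 = -41 (negative ⇒ clockwise traversal).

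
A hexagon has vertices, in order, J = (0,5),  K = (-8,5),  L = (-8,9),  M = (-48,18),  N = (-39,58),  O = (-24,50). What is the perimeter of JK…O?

162

|JK| = √((-8)² + (0)²) = √64 = 8
|KL| = √((0)² + (4)²) = √16 = 4
|LM| = √((-40)² + (9)²) = √1681 = 41
|MN| = √((9)² + (40)²) = √1681 = 41
|NO| = √((15)² + (-8)²) = √289 = 17
|OJ| = √((24)² + (-45)²) = √2601 = 51
Perimeter = 8 + 4 + 41 + 41 + 17 + 51 = 162.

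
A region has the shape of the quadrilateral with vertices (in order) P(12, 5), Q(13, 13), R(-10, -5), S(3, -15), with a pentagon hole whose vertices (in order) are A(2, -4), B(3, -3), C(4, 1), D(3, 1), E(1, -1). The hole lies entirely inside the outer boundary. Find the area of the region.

250

Outer boundary:
Apply the surveyor's formula: 2A = Σ (x_i·y_{i+1} − x_{i+1}·y_i), indices taken mod 4.
Σ = (91) + (65) + (165) + (195) = 516
Area = |Σ|/2 = 258.
Hole:
Apply the shoelace (surveyor's) formula: 2A = Σ (x_i·y_{i+1} − x_{i+1}·y_i), indices taken mod 5.
Cross-terms: 6, 15, 1, -4, -2  ⇒  Σ = 16
Area = |Σ|/2 = 8.
Net area = 258 − 8 = 250.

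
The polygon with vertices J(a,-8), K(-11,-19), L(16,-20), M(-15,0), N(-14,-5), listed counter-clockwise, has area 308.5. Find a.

-21

Write out the shoelace sum; only the two edges meeting at J involve a:
2·Area = [((-14)·(-8) − a·(-5)) + (a·(-19) − (-11)·(-8))] + 299
       = -14·a + 323 = 617
⇒ a = -21.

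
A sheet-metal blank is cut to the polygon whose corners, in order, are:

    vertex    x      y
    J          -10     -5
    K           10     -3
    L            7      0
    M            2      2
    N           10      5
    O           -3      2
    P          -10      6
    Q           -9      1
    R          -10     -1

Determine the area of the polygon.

122.5

Apply the shoelace formula: 2A = Σ (x_i·y_{i+1} − x_{i+1}·y_i), indices taken mod 9.
Σ = (80) + (21) + (14) + (-10) + (35) + (2) + (44) + (19) + (40) = 245
Area = |Σ|/2 = 122.5.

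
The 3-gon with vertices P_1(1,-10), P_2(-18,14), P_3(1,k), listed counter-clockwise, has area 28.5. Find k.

-13

The doubled signed area Σ (x_i y_{i+1} − x_{i+1} y_i) is linear in k.
With k=0 it equals -190; the coefficient of k is -19 (from the two edges through P_3).
So -19·k + -190 = 2·28.5 = 57 ⇒ k = -13.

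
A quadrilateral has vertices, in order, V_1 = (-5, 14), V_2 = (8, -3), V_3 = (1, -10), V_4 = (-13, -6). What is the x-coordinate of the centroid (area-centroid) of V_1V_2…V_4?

-248/87

Apply Gauss's area formula. First the cross-terms c_i = x_i·y_{i+1} − x_{i+1}·y_i:
  -97, -77, -136, -212  ⇒  2A = -522, A = -261.
Then Σ (x_i + x_{i+1})·c_i = 4464, so x̄ = 4464 / (6·(-261)) = -248/87.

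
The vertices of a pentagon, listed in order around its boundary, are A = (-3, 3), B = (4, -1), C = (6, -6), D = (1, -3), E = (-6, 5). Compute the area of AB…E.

Apply Gauss's area formula: 2A = Σ (x_i·y_{i+1} − x_{i+1}·y_i), indices taken mod 5.
Cross-terms: -9, -18, -12, -13, -3  ⇒  Σ = -55
Area = |Σ|/2 = 27.5.

27.5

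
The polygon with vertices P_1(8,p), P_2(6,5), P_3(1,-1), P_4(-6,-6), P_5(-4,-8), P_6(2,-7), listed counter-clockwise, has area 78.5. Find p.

Write out the shoelace sum; only the two edges meeting at P_1 involve p:
2·Area = [(2·p − 8·(-7)) + (8·5 − 6·p)] + 45
       = -4·p + 141 = 157
⇒ p = -4.

-4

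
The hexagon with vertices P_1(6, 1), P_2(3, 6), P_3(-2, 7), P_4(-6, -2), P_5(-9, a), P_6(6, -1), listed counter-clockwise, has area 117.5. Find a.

The doubled signed area Σ (x_i y_{i+1} − x_{i+1} y_i) is linear in a.
With a=0 it equals 115; the coefficient of a is -12 (from the two edges through P_5).
So -12·a + 115 = 2·117.5 = 235 ⇒ a = -10.

-10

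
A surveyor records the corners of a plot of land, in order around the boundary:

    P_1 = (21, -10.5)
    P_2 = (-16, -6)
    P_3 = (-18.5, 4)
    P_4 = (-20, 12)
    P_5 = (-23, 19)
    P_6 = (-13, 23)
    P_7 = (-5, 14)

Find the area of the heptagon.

Σ = (-294) + (-175) + (-142) + (-104) + (-282) + (-67) + (-241.5) = -1305.5
Area = |Σ|/2 = 652.75.

652.75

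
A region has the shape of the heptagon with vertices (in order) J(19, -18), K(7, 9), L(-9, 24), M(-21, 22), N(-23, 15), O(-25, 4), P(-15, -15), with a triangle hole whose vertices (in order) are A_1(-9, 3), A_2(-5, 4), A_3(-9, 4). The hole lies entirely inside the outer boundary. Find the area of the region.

Outer boundary:
Apply the surveyor's formula: 2A = Σ (x_i·y_{i+1} − x_{i+1}·y_i), indices taken mod 7.
Σ = (297) + (249) + (306) + (191) + (283) + (435) + (555) = 2316
Area = |Σ|/2 = 1158.
Hole:
Apply the shoelace formula: 2A = Σ (x_i·y_{i+1} − x_{i+1}·y_i), indices taken mod 3.
Σ = (-21) + (16) + (9) = 4
Area = |Σ|/2 = 2.
Net area = 1158 − 2 = 1156.

1156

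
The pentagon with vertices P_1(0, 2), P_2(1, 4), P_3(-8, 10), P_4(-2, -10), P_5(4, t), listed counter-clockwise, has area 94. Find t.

The doubled signed area Σ (x_i y_{i+1} − x_{i+1} y_i) is linear in t.
With t=0 it equals 188; the coefficient of t is -2 (from the two edges through P_5).
So -2·t + 188 = 2·94 = 188 ⇒ t = 0.

0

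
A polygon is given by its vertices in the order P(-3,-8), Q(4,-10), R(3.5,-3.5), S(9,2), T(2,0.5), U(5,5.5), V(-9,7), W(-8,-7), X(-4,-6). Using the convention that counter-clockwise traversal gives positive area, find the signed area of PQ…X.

184

P→Q: (-3)(-10) − (4)(-8) = 62
Q→R: (4)(-3.5) − (3.5)(-10) = 21
R→S: (3.5)(2) − (9)(-3.5) = 38.5
S→T: (9)(0.5) − (2)(2) = 0.5
T→U: (2)(5.5) − (5)(0.5) = 8.5
U→V: (5)(7) − (-9)(5.5) = 84.5
V→W: (-9)(-7) − (-8)(7) = 119
W→X: (-8)(-6) − (-4)(-7) = 20
X→P: (-4)(-8) − (-3)(-6) = 14
Σ = 368
Signed area = Σ/2 = 184 (positive ⇒ counter-clockwise traversal).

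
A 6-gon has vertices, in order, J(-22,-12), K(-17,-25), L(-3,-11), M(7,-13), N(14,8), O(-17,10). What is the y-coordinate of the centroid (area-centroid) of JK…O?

Apply the shoelace (surveyor's) formula. First the cross-terms c_i = x_i·y_{i+1} − x_{i+1}·y_i:
  346, 112, 116, 238, 276, 424  ⇒  2A = 1512, A = 756.
Then Σ (y_i + y_{i+1})·c_i = -16688, so ȳ = -16688 / (6·756) = -298/81.

-298/81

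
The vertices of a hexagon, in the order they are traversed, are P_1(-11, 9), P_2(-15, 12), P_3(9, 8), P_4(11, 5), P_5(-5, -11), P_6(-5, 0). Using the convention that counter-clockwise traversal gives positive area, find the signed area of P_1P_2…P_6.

-232

Cross-terms: 3, -228, -43, -96, -55, -45  ⇒  Σ = -464
Signed area = Σ/2 = -232 (negative ⇒ clockwise traversal).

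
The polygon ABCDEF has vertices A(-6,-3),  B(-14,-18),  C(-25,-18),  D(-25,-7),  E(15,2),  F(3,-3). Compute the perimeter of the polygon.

102

|AB| = √((-8)² + (-15)²) = √289 = 17
|BC| = √((-11)² + (0)²) = √121 = 11
|CD| = √((0)² + (11)²) = √121 = 11
|DE| = √((40)² + (9)²) = √1681 = 41
|EF| = √((-12)² + (-5)²) = √169 = 13
|FA| = √((-9)² + (0)²) = √81 = 9
Perimeter = 17 + 11 + 11 + 41 + 13 + 9 = 102.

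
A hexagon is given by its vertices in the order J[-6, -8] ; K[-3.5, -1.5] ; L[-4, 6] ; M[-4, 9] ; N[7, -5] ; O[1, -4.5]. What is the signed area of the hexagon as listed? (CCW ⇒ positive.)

-81.25

Apply the surveyor's formula: 2A = Σ (x_i·y_{i+1} − x_{i+1}·y_i), indices taken mod 6.
Σ = (-19) + (-27) + (-12) + (-43) + (-26.5) + (-35) = -162.5
Signed area = Σ/2 = -81.25 (negative ⇒ clockwise traversal).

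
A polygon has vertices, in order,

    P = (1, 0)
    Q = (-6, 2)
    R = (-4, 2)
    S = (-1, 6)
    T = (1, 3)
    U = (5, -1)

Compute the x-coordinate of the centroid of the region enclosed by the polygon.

Apply the shoelace (surveyor's) formula. First the cross-terms c_i = x_i·y_{i+1} − x_{i+1}·y_i:
  2, -4, -22, -9, -16, 1  ⇒  2A = -48, A = -24.
Then Σ (x_i + x_{i+1})·c_i = 50, so x̄ = 50 / (6·(-24)) = -25/72.

-25/72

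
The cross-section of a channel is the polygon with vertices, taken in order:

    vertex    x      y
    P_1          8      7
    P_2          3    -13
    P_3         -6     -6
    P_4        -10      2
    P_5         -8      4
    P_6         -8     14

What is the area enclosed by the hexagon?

282.5

Apply the shoelace formula: 2A = Σ (x_i·y_{i+1} − x_{i+1}·y_i), indices taken mod 6.
P_1→P_2: (8)(-13) − (3)(7) = -125
P_2→P_3: (3)(-6) − (-6)(-13) = -96
P_3→P_4: (-6)(2) − (-10)(-6) = -72
P_4→P_5: (-10)(4) − (-8)(2) = -24
P_5→P_6: (-8)(14) − (-8)(4) = -80
P_6→P_1: (-8)(7) − (8)(14) = -168
Σ = -565
Area = |Σ|/2 = 282.5.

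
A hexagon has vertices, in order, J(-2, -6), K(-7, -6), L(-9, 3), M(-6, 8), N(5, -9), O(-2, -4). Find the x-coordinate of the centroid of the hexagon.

Apply the shoelace (surveyor's) formula. First the cross-terms c_i = x_i·y_{i+1} − x_{i+1}·y_i:
  -30, -75, -54, 14, -38, 4  ⇒  2A = -179, A = -89.5.
Then Σ (x_i + x_{i+1})·c_i = 2136, so x̄ = 2136 / (6·(-89.5)) = -712/179.

-712/179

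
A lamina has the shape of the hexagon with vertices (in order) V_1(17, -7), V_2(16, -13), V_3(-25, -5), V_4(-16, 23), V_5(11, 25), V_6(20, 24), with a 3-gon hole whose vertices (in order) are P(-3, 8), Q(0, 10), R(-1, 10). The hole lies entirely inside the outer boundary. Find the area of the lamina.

1302

Outer boundary:
V_1→V_2: (17)(-13) − (16)(-7) = -109
V_2→V_3: (16)(-5) − (-25)(-13) = -405
V_3→V_4: (-25)(23) − (-16)(-5) = -655
V_4→V_5: (-16)(25) − (11)(23) = -653
V_5→V_6: (11)(24) − (20)(25) = -236
V_6→V_1: (20)(-7) − (17)(24) = -548
Σ = -2606
Area = |Σ|/2 = 1303.
Hole:
Apply the surveyor's formula: 2A = Σ (x_i·y_{i+1} − x_{i+1}·y_i), indices taken mod 3.
Σ = (-30) + (10) + (22) = 2
Area = |Σ|/2 = 1.
Net area = 1303 − 1 = 1302.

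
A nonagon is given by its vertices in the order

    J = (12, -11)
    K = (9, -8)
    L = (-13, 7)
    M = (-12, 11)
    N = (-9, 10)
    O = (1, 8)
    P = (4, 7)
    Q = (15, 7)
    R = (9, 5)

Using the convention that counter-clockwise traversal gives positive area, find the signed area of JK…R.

Σ = (3) + (-41) + (-59) + (-21) + (-82) + (-25) + (-77) + (12) + (-159) = -449
Signed area = Σ/2 = -224.5 (negative ⇒ clockwise traversal).

-224.5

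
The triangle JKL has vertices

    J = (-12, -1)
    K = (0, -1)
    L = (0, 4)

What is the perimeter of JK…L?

|JK| = √((12)² + (0)²) = √144 = 12
|KL| = √((0)² + (5)²) = √25 = 5
|LJ| = √((-12)² + (-5)²) = √169 = 13
Perimeter = 12 + 5 + 13 = 30.

30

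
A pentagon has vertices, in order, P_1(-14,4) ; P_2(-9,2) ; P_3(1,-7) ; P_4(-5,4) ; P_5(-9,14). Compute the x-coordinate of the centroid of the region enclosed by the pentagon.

Apply Gauss's area formula. First the cross-terms c_i = x_i·y_{i+1} − x_{i+1}·y_i:
  8, 61, -31, -34, 160  ⇒  2A = 164, A = 82.
Then Σ (x_i + x_{i+1})·c_i = -3752, so x̄ = -3752 / (6·82) = -938/123.

-938/123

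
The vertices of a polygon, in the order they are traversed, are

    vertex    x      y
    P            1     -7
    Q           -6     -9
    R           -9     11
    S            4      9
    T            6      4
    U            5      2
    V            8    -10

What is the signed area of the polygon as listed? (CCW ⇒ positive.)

-240.5

Apply the surveyor's formula: 2A = Σ (x_i·y_{i+1} − x_{i+1}·y_i), indices taken mod 7.
Cross-terms: -51, -147, -125, -38, -8, -66, -46  ⇒  Σ = -481
Signed area = Σ/2 = -240.5 (negative ⇒ clockwise traversal).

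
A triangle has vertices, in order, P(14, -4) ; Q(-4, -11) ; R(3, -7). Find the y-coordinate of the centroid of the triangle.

-22/3

Apply the shoelace (surveyor's) formula. First the cross-terms c_i = x_i·y_{i+1} − x_{i+1}·y_i:
  -170, 61, 86  ⇒  2A = -23, A = -11.5.
Then Σ (y_i + y_{i+1})·c_i = 506, so ȳ = 506 / (6·(-11.5)) = -22/3.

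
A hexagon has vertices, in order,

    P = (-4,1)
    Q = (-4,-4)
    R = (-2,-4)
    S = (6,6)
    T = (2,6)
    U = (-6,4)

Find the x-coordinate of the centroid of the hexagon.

-122/177

Apply Gauss's area formula. First the cross-terms c_i = x_i·y_{i+1} − x_{i+1}·y_i:
  20, 8, 12, 24, 44, 10  ⇒  2A = 118, A = 59.
Then Σ (x_i + x_{i+1})·c_i = -244, so x̄ = -244 / (6·59) = -122/177.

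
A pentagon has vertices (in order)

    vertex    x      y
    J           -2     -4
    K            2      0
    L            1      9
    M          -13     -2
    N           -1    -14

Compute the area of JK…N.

Cross-terms: 8, 18, 115, 180, -24  ⇒  Σ = 297
Area = |Σ|/2 = 148.5.

148.5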